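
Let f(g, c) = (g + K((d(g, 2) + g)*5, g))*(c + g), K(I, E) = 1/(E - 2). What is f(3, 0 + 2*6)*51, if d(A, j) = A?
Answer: 3060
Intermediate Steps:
K(I, E) = 1/(-2 + E)
f(g, c) = (c + g)*(g + 1/(-2 + g)) (f(g, c) = (g + 1/(-2 + g))*(c + g) = (c + g)*(g + 1/(-2 + g)))
f(3, 0 + 2*6)*51 = (((0 + 2*6) + 3 + 3*(-2 + 3)*((0 + 2*6) + 3))/(-2 + 3))*51 = (((0 + 12) + 3 + 3*1*((0 + 12) + 3))/1)*51 = (1*(12 + 3 + 3*1*(12 + 3)))*51 = (1*(12 + 3 + 3*1*15))*51 = (1*(12 + 3 + 45))*51 = (1*60)*51 = 60*51 = 3060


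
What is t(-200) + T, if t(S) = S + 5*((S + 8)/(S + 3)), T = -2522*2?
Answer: -1032108/197 ≈ -5239.1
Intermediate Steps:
T = -5044
t(S) = S + 5*(8 + S)/(3 + S) (t(S) = S + 5*((8 + S)/(3 + S)) = S + 5*(8 + S)/(3 + S))
t(-200) + T = (40 + (-200)² + 8*(-200))/(3 - 200) - 5044 = (40 + 40000 - 1600)/(-197) - 5044 = -1/197*38440 - 5044 = -38440/197 - 5044 = -1032108/197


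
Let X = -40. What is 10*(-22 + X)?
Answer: -620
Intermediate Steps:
10*(-22 + X) = 10*(-22 - 40) = 10*(-62) = -620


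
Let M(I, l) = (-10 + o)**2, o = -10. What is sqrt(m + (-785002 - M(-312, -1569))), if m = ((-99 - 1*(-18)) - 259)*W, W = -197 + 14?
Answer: I*sqrt(723182) ≈ 850.4*I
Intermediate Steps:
W = -183
M(I, l) = 400 (M(I, l) = (-10 - 10)**2 = (-20)**2 = 400)
m = 62220 (m = ((-99 - 1*(-18)) - 259)*(-183) = ((-99 + 18) - 259)*(-183) = (-81 - 259)*(-183) = -340*(-183) = 62220)
sqrt(m + (-785002 - M(-312, -1569))) = sqrt(62220 + (-785002 - 1*400)) = sqrt(62220 + (-785002 - 400)) = sqrt(62220 - 785402) = sqrt(-723182) = I*sqrt(723182)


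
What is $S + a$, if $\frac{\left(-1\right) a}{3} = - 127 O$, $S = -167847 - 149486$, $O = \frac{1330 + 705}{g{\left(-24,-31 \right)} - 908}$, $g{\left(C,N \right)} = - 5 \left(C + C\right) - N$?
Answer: $- \frac{202916456}{637} \approx -3.1855 \cdot 10^{5}$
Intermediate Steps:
$g{\left(C,N \right)} = - N - 10 C$ ($g{\left(C,N \right)} = - 5 \cdot 2 C - N = - 10 C - N = - N - 10 C$)
$O = - \frac{2035}{637}$ ($O = \frac{1330 + 705}{\left(\left(-1\right) \left(-31\right) - -240\right) - 908} = \frac{2035}{\left(31 + 240\right) - 908} = \frac{2035}{271 - 908} = \frac{2035}{-637} = 2035 \left(- \frac{1}{637}\right) = - \frac{2035}{637} \approx -3.1947$)
$S = -317333$
$a = - \frac{775335}{637}$ ($a = - 3 \left(\left(-127\right) \left(- \frac{2035}{637}\right)\right) = \left(-3\right) \frac{258445}{637} = - \frac{775335}{637} \approx -1217.2$)
$S + a = -317333 - \frac{775335}{637} = - \frac{202916456}{637}$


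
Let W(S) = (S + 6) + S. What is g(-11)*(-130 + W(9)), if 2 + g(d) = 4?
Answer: -212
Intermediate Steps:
g(d) = 2 (g(d) = -2 + 4 = 2)
W(S) = 6 + 2*S (W(S) = (6 + S) + S = 6 + 2*S)
g(-11)*(-130 + W(9)) = 2*(-130 + (6 + 2*9)) = 2*(-130 + (6 + 18)) = 2*(-130 + 24) = 2*(-106) = -212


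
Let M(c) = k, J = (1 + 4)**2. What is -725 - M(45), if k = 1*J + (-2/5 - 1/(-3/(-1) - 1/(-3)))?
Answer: -7493/10 ≈ -749.30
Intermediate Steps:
J = 25 (J = 5**2 = 25)
k = 243/10 (k = 1*25 + (-2/5 - 1/(-3/(-1) - 1/(-3))) = 25 + (-2*1/5 - 1/(-3*(-1) - 1*(-1/3))) = 25 + (-2/5 - 1/(3 + 1/3)) = 25 + (-2/5 - 1/10/3) = 25 + (-2/5 - 1*3/10) = 25 + (-2/5 - 3/10) = 25 - 7/10 = 243/10 ≈ 24.300)
M(c) = 243/10
-725 - M(45) = -725 - 1*243/10 = -725 - 243/10 = -7493/10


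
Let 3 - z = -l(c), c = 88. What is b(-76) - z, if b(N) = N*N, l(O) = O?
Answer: 5685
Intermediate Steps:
b(N) = N²
z = 91 (z = 3 - (-1)*88 = 3 - 1*(-88) = 3 + 88 = 91)
b(-76) - z = (-76)² - 1*91 = 5776 - 91 = 5685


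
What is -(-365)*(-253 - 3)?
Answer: -93440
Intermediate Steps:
-(-365)*(-253 - 3) = -(-365)*(-256) = -1*93440 = -93440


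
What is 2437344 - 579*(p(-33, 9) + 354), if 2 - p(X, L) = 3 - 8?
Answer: 2228325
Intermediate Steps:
p(X, L) = 7 (p(X, L) = 2 - (3 - 8) = 2 - 1*(-5) = 2 + 5 = 7)
2437344 - 579*(p(-33, 9) + 354) = 2437344 - 579*(7 + 354) = 2437344 - 579*361 = 2437344 - 209019 = 2228325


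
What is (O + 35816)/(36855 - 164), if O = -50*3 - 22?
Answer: 35644/36691 ≈ 0.97146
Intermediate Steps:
O = -172 (O = -150 - 22 = -172)
(O + 35816)/(36855 - 164) = (-172 + 35816)/(36855 - 164) = 35644/36691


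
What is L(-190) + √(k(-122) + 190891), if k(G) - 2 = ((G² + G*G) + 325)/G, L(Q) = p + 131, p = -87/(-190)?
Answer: 24977/190 + 3*√315286674/122 ≈ 568.09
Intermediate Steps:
p = 87/190 (p = -87*(-1/190) = 87/190 ≈ 0.45789)
L(Q) = 24977/190 (L(Q) = 87/190 + 131 = 24977/190)
k(G) = 2 + (325 + 2*G²)/G (k(G) = 2 + ((G² + G*G) + 325)/G = 2 + ((G² + G²) + 325)/G = 2 + (2*G² + 325)/G = 2 + (325 + 2*G²)/G)
L(-190) + √(k(-122) + 190891) = 24977/190 + √((2 + 2*(-122) + 325/(-122)) + 190891) = 24977/190 + √((2 - 244 + 325*(-1/122)) + 190891) = 24977/190 + √((2 - 244 - 325/122) + 190891) = 24977/190 + √(-29849/122 + 190891) = 24977/190 + √(23258853/122) = 24977/190 + 3*√315286674/122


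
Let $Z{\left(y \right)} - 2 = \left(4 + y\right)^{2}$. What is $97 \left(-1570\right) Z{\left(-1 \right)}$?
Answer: $-1675190$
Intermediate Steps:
$Z{\left(y \right)} = 2 + \left(4 + y\right)^{2}$
$97 \left(-1570\right) Z{\left(-1 \right)} = 97 \left(-1570\right) \left(2 + \left(4 - 1\right)^{2}\right) = - 152290 \left(2 + 3^{2}\right) = - 152290 \left(2 + 9\right) = \left(-152290\right) 11 = -1675190$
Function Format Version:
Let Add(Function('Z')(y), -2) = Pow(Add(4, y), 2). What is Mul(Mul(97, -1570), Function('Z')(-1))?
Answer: -1675190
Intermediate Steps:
Function('Z')(y) = Add(2, Pow(Add(4, y), 2))
Mul(Mul(97, -1570), Function('Z')(-1)) = Mul(Mul(97, -1570), Add(2, Pow(Add(4, -1), 2))) = Mul(-152290, Add(2, Pow(3, 2))) = Mul(-152290, Add(2, 9)) = Mul(-152290, 11) = -1675190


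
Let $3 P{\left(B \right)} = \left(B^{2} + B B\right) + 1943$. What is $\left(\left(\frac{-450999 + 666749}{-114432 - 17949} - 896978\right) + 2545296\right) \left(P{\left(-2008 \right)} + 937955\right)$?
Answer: $\frac{2374064805989797888}{397143} \approx 5.9779 \cdot 10^{12}$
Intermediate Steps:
$P{\left(B \right)} = \frac{1943}{3} + \frac{2 B^{2}}{3}$ ($P{\left(B \right)} = \frac{\left(B^{2} + B B\right) + 1943}{3} = \frac{\left(B^{2} + B^{2}\right) + 1943}{3} = \frac{2 B^{2} + 1943}{3} = \frac{1943 + 2 B^{2}}{3} = \frac{1943}{3} + \frac{2 B^{2}}{3}$)
$\left(\left(\frac{-450999 + 666749}{-114432 - 17949} - 896978\right) + 2545296\right) \left(P{\left(-2008 \right)} + 937955\right) = \left(\left(\frac{-450999 + 666749}{-114432 - 17949} - 896978\right) + 2545296\right) \left(\left(\frac{1943}{3} + \frac{2 \left(-2008\right)^{2}}{3}\right) + 937955\right) = \left(\left(\frac{215750}{-132381} - 896978\right) + 2545296\right) \left(\left(\frac{1943}{3} + \frac{2}{3} \cdot 4032064\right) + 937955\right) = \left(\left(215750 \left(- \frac{1}{132381}\right) - 896978\right) + 2545296\right) \left(\left(\frac{1943}{3} + \frac{8064128}{3}\right) + 937955\right) = \left(\left(- \frac{215750}{132381} - 896978\right) + 2545296\right) \left(\frac{8066071}{3} + 937955\right) = \left(- \frac{118743060368}{132381} + 2545296\right) \frac{10879936}{3} = \frac{218205769408}{132381} \cdot \frac{10879936}{3} = \frac{2374064805989797888}{397143}$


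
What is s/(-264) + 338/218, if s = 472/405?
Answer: 2252254/1456785 ≈ 1.5460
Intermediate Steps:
s = 472/405 (s = 472*(1/405) = 472/405 ≈ 1.1654)
s/(-264) + 338/218 = (472/405)/(-264) + 338/218 = (472/405)*(-1/264) + 338*(1/218) = -59/13365 + 169/109 = 2252254/1456785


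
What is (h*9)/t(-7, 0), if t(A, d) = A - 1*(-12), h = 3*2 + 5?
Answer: 99/5 ≈ 19.800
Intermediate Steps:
h = 11 (h = 6 + 5 = 11)
t(A, d) = 12 + A (t(A, d) = A + 12 = 12 + A)
(h*9)/t(-7, 0) = (11*9)/(12 - 7) = 99/5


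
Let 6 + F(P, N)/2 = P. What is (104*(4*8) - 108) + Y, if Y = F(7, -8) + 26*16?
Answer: 3638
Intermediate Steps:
F(P, N) = -12 + 2*P
Y = 418 (Y = (-12 + 2*7) + 26*16 = (-12 + 14) + 416 = 2 + 416 = 418)
(104*(4*8) - 108) + Y = (104*(4*8) - 108) + 418 = (104*32 - 108) + 418 = (3328 - 108) + 418 = 3220 + 418 = 3638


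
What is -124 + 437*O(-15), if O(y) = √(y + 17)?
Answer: -124 + 437*√2 ≈ 494.01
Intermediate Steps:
O(y) = √(17 + y)
-124 + 437*O(-15) = -124 + 437*√(17 - 15) = -124 + 437*√2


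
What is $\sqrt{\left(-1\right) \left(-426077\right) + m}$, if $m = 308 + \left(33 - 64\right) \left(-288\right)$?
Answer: $\sqrt{435313} \approx 659.78$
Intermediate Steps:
$m = 9236$ ($m = 308 + \left(33 - 64\right) \left(-288\right) = 308 - -8928 = 308 + 8928 = 9236$)
$\sqrt{\left(-1\right) \left(-426077\right) + m} = \sqrt{\left(-1\right) \left(-426077\right) + 9236} = \sqrt{426077 + 9236} = \sqrt{435313}$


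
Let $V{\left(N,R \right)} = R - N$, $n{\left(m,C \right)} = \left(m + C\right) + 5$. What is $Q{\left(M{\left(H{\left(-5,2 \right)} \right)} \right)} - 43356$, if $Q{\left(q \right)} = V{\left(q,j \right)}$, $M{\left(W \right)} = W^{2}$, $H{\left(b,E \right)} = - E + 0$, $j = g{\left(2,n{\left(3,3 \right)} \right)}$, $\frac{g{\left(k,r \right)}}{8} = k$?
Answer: $-43344$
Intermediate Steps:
$n{\left(m,C \right)} = 5 + C + m$ ($n{\left(m,C \right)} = \left(C + m\right) + 5 = 5 + C + m$)
$g{\left(k,r \right)} = 8 k$
$j = 16$ ($j = 8 \cdot 2 = 16$)
$H{\left(b,E \right)} = - E$
$Q{\left(q \right)} = 16 - q$
$Q{\left(M{\left(H{\left(-5,2 \right)} \right)} \right)} - 43356 = \left(16 - \left(\left(-1\right) 2\right)^{2}\right) - 43356 = \left(16 - \left(-2\right)^{2}\right) - 43356 = \left(16 - 4\right) - 43356 = 12 - 43356 = -43344$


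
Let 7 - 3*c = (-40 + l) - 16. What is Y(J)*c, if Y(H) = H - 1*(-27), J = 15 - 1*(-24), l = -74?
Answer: 3014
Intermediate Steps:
J = 39 (J = 15 + 24 = 39)
Y(H) = 27 + H (Y(H) = H + 27 = 27 + H)
c = 137/3 (c = 7/3 - ((-40 - 74) - 16)/3 = 7/3 - (-114 - 16)/3 = 7/3 - ⅓*(-130) = 7/3 + 130/3 = 137/3 ≈ 45.667)
Y(J)*c = (27 + 39)*(137/3) = 66*(137/3) = 3014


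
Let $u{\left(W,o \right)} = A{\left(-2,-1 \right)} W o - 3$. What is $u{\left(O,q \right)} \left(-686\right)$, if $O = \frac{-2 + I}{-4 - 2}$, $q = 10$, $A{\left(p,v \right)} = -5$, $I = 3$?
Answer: $- \frac{10976}{3} \approx -3658.7$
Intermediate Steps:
$O = - \frac{1}{6}$ ($O = \frac{-2 + 3}{-4 - 2} = 1 \frac{1}{-6} = 1 \left(- \frac{1}{6}\right) = - \frac{1}{6} \approx -0.16667$)
$u{\left(W,o \right)} = -3 - 5 W o$ ($u{\left(W,o \right)} = - 5 W o - 3 = -3 - 5 W o$)
$u{\left(O,q \right)} \left(-686\right) = \left(-3 - \left(- \frac{5}{6}\right) 10\right) \left(-686\right) = \left(-3 + \frac{25}{3}\right) \left(-686\right) = \frac{16}{3} \left(-686\right) = - \frac{10976}{3}$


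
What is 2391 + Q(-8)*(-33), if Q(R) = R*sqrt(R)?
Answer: 2391 + 528*I*sqrt(2) ≈ 2391.0 + 746.71*I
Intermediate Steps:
Q(R) = R**(3/2)
2391 + Q(-8)*(-33) = 2391 + (-8)**(3/2)*(-33) = 2391 - 16*I*sqrt(2)*(-33) = 2391 + 528*I*sqrt(2)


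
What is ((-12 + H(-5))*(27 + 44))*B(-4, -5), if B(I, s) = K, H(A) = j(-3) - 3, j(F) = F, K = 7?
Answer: -8946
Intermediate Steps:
H(A) = -6 (H(A) = -3 - 3 = -6)
B(I, s) = 7
((-12 + H(-5))*(27 + 44))*B(-4, -5) = ((-12 - 6)*(27 + 44))*7 = -18*71*7 = -1278*7 = -8946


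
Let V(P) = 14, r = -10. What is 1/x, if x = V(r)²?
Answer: 1/196 ≈ 0.0051020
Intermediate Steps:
x = 196 (x = 14² = 196)
1/x = 1/196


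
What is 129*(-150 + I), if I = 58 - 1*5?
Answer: -12513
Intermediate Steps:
I = 53 (I = 58 - 5 = 53)
129*(-150 + I) = 129*(-150 + 53) = 129*(-97) = -12513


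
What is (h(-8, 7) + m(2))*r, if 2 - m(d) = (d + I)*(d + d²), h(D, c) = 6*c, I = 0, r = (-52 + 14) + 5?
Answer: -1056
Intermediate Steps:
r = -33 (r = -38 + 5 = -33)
m(d) = 2 - d*(d + d²) (m(d) = 2 - (d + 0)*(d + d²) = 2 - d*(d + d²))
(h(-8, 7) + m(2))*r = (6*7 + (2 - 1*2² - 1*2³))*(-33) = (42 + (2 - 1*4 - 1*8))*(-33) = (42 + (2 - 4 - 8))*(-33) = (42 - 10)*(-33) = 32*(-33) = -1056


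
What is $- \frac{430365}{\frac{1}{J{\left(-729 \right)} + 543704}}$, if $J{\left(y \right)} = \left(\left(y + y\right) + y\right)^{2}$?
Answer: $-2292413625645$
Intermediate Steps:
$J{\left(y \right)} = 9 y^{2}$ ($J{\left(y \right)} = \left(2 y + y\right)^{2} = \left(3 y\right)^{2} = 9 y^{2}$)
$- \frac{430365}{\frac{1}{J{\left(-729 \right)} + 543704}} = - \frac{430365}{\frac{1}{9 \left(-729\right)^{2} + 543704}} = - \frac{430365}{\frac{1}{9 \cdot 531441 + 543704}} = - \frac{430365}{\frac{1}{4782969 + 543704}} = - \frac{430365}{\frac{1}{5326673}} = - 430365 \frac{1}{\frac{1}{5326673}} = \left(-430365\right) 5326673 = -2292413625645$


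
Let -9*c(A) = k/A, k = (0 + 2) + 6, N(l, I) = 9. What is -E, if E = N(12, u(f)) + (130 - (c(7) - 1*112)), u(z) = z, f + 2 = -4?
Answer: -15821/63 ≈ -251.13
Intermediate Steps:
f = -6 (f = -2 - 4 = -6)
k = 8 (k = 2 + 6 = 8)
c(A) = -8/(9*A)
E = 15821/63 (E = 9 + (130 - (-8/9/7 - 1*112)) = 9 + (130 - (-8/9*⅐ - 112)) = 9 + (130 - (-8/63 - 112)) = 9 + (130 - 1*(-7064/63)) = 9 + (130 + 7064/63) = 9 + 15254/63 = 15821/63 ≈ 251.13)
-E = -1*15821/63 = -15821/63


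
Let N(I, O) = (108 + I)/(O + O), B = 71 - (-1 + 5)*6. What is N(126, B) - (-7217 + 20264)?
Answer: -613092/47 ≈ -13045.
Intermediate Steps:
B = 47 (B = 71 - 4*6 = 71 - 1*24 = 71 - 24 = 47)
N(I, O) = (108 + I)/(2*O) (N(I, O) = (108 + I)/((2*O)) = (108 + I)*(1/(2*O)) = (108 + I)/(2*O))
N(126, B) - (-7217 + 20264) = (1/2)*(108 + 126)/47 - (-7217 + 20264) = (1/2)*(1/47)*234 - 1*13047 = 117/47 - 13047 = -613092/47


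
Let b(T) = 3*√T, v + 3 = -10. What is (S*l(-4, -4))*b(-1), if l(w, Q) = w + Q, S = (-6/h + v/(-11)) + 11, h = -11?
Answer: -3360*I/11 ≈ -305.45*I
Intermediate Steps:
v = -13 (v = -3 - 10 = -13)
S = 140/11 (S = (-6/(-11) - 13/(-11)) + 11 = (-6*(-1/11) - 13*(-1/11)) + 11 = (6/11 + 13/11) + 11 = 19/11 + 11 = 140/11 ≈ 12.727)
l(w, Q) = Q + w
(S*l(-4, -4))*b(-1) = (140*(-4 - 4)/11)*(3*√(-1)) = ((140/11)*(-8))*(3*I) = -3360*I/11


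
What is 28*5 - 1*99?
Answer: 41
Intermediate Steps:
28*5 - 1*99 = 140 - 99 = 41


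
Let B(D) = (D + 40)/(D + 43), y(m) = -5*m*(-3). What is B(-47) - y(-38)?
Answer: 2287/4 ≈ 571.75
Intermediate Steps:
y(m) = 15*m
B(D) = (40 + D)/(43 + D)
B(-47) - y(-38) = (40 - 47)/(43 - 47) - 15*(-38) = -7/(-4) - 1*(-570) = -¼*(-7) + 570 = 7/4 + 570 = 2287/4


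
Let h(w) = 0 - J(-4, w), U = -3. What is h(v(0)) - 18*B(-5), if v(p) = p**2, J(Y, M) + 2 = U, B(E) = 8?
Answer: -139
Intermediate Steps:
J(Y, M) = -5 (J(Y, M) = -2 - 3 = -5)
h(w) = 5 (h(w) = 0 - 1*(-5) = 0 + 5 = 5)
h(v(0)) - 18*B(-5) = 5 - 18*8 = 5 - 144 = -139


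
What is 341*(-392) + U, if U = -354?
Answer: -134026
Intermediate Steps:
341*(-392) + U = 341*(-392) - 354 = -133672 - 354 = -134026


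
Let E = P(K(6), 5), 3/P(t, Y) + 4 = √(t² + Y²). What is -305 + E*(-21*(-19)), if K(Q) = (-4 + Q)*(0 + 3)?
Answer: -993/5 + 133*√61/5 ≈ 9.1526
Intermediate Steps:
K(Q) = -12 + 3*Q (K(Q) = (-4 + Q)*3 = -12 + 3*Q)
P(t, Y) = 3/(-4 + √(Y² + t²)) (P(t, Y) = 3/(-4 + √(t² + Y²)) = 3/(-4 + √(Y² + t²)))
E = 3/(-4 + √61) (E = 3/(-4 + √(5² + (-12 + 3*6)²)) = 3/(-4 + √(25 + (-12 + 18)²)) = 3/(-4 + √(25 + 6²)) = 3/(-4 + √(25 + 36)) = 3/(-4 + √61) ≈ 0.78735)
-305 + E*(-21*(-19)) = -305 + (4/15 + √61/15)*(-21*(-19)) = -305 + (4/15 + √61/15)*399 = -305 + (532/5 + 133*√61/5) = -993/5 + 133*√61/5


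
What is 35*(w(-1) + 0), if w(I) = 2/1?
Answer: 70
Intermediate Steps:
w(I) = 2 (w(I) = 2*1 = 2)
35*(w(-1) + 0) = 35*(2 + 0) = 35*2 = 70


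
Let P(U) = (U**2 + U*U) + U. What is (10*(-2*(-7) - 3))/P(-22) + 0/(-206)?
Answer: 5/43 ≈ 0.11628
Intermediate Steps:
P(U) = U + 2*U**2 (P(U) = (U**2 + U**2) + U = 2*U**2 + U = U + 2*U**2)
(10*(-2*(-7) - 3))/P(-22) + 0/(-206) = (10*(-2*(-7) - 3))/((-22*(1 + 2*(-22)))) + 0/(-206) = (10*(14 - 3))/((-22*(1 - 44))) + 0*(-1/206) = (10*11)/((-22*(-43))) + 0 = 110/946 + 0 = 110*(1/946) + 0 = 5/43 + 0 = 5/43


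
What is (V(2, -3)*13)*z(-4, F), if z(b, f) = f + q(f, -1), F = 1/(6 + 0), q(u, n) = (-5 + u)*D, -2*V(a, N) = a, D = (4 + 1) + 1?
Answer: 2249/6 ≈ 374.83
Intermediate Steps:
D = 6 (D = 5 + 1 = 6)
V(a, N) = -a/2
q(u, n) = -30 + 6*u (q(u, n) = (-5 + u)*6 = -30 + 6*u)
F = 1/6 ≈ 0.16667
z(b, f) = -30 + 7*f (z(b, f) = f + (-30 + 6*f) = -30 + 7*f)
(V(2, -3)*13)*z(-4, F) = (-1/2*2*13)*(-30 + 7*(1/6)) = (-1*13)*(-30 + 7/6) = -13*(-173/6) = 2249/6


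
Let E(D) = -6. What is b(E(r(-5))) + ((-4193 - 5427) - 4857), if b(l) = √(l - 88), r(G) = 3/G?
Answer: -14477 + I*√94 ≈ -14477.0 + 9.6954*I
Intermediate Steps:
b(l) = √(-88 + l)
b(E(r(-5))) + ((-4193 - 5427) - 4857) = √(-88 - 6) + ((-4193 - 5427) - 4857) = √(-94) + (-9620 - 4857) = I*√94 - 14477 = -14477 + I*√94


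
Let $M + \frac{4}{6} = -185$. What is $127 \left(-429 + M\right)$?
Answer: $- \frac{234188}{3} \approx -78063.0$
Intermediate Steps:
$M = - \frac{557}{3}$ ($M = - \frac{2}{3} - 185 = - \frac{557}{3} \approx -185.67$)
$127 \left(-429 + M\right) = 127 \left(-429 - \frac{557}{3}\right) = 127 \left(- \frac{1844}{3}\right) = - \frac{234188}{3}$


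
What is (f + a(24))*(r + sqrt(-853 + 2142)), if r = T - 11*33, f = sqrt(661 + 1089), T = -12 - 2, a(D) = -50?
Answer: 5*(10 - sqrt(70))*(377 - sqrt(1289)) ≈ 2785.7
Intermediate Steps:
T = -14
f = 5*sqrt(70) (f = sqrt(1750) = 5*sqrt(70) ≈ 41.833)
r = -377 (r = -14 - 11*33 = -14 - 363 = -377)
(f + a(24))*(r + sqrt(-853 + 2142)) = (5*sqrt(70) - 50)*(-377 + sqrt(-853 + 2142)) = (-50 + 5*sqrt(70))*(-377 + sqrt(1289)) = (-377 + sqrt(1289))*(-50 + 5*sqrt(70))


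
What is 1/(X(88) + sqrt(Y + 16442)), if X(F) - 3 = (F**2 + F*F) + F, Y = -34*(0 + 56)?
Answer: 5193/80896901 - sqrt(14538)/242690703 ≈ 6.3696e-5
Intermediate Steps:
Y = -1904 (Y = -34*56 = -1904)
X(F) = 3 + F + 2*F**2 (X(F) = 3 + ((F**2 + F*F) + F) = 3 + ((F**2 + F**2) + F) = 3 + (2*F**2 + F) = 3 + (F + 2*F**2) = 3 + F + 2*F**2)
1/(X(88) + sqrt(Y + 16442)) = 1/((3 + 88 + 2*88**2) + sqrt(-1904 + 16442)) = 1/((3 + 88 + 2*7744) + sqrt(14538)) = 1/((3 + 88 + 15488) + sqrt(14538)) = 1/(15579 + sqrt(14538))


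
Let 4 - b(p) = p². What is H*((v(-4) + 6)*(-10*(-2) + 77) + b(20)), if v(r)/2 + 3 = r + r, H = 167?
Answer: -325316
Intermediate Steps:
b(p) = 4 - p²
v(r) = -6 + 4*r (v(r) = -6 + 2*(r + r) = -6 + 2*(2*r) = -6 + 4*r)
H*((v(-4) + 6)*(-10*(-2) + 77) + b(20)) = 167*(((-6 + 4*(-4)) + 6)*(-10*(-2) + 77) + (4 - 1*20²)) = 167*(((-6 - 16) + 6)*(20 + 77) + (4 - 1*400)) = 167*((-22 + 6)*97 + (4 - 400)) = 167*(-16*97 - 396) = 167*(-1552 - 396) = 167*(-1948) = -325316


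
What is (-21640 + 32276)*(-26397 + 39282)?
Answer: 137044860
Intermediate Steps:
(-21640 + 32276)*(-26397 + 39282) = 10636*12885 = 137044860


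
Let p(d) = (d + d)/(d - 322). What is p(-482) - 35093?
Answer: -7053452/201 ≈ -35092.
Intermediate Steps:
p(d) = 2*d/(-322 + d) (p(d) = (2*d)/(-322 + d) = 2*d/(-322 + d))
p(-482) - 35093 = 2*(-482)/(-322 - 482) - 35093 = 2*(-482)/(-804) - 35093 = 2*(-482)*(-1/804) - 35093 = 241/201 - 35093 = -7053452/201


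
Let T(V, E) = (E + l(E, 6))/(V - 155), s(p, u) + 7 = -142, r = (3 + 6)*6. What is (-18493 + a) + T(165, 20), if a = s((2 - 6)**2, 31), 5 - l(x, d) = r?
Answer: -186449/10 ≈ -18645.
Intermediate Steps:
r = 54 (r = 9*6 = 54)
l(x, d) = -49 (l(x, d) = 5 - 1*54 = 5 - 54 = -49)
s(p, u) = -149 (s(p, u) = -7 - 142 = -149)
T(V, E) = (-49 + E)/(-155 + V) (T(V, E) = (E - 49)/(V - 155) = (-49 + E)/(-155 + V))
a = -149
(-18493 + a) + T(165, 20) = (-18493 - 149) + (-49 + 20)/(-155 + 165) = -18642 - 29/10 = -186449/10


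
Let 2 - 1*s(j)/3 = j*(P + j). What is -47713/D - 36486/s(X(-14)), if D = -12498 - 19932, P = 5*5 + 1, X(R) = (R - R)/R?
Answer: -197159117/32430 ≈ -6079.5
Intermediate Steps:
X(R) = 0 (X(R) = 0/R = 0)
P = 26 (P = 25 + 1 = 26)
D = -32430
s(j) = 6 - 3*j*(26 + j)
-47713/D - 36486/s(X(-14)) = -47713/(-32430) - 36486/(6 - 78*0 - 3*0²) = -47713*(-1/32430) - 36486/(6 + 0 - 3*0) = 47713/32430 - 36486/(6 + 0 + 0) = 47713/32430 - 36486/6 = 47713/32430 - 36486*⅙ = 47713/32430 - 6081 = -197159117/32430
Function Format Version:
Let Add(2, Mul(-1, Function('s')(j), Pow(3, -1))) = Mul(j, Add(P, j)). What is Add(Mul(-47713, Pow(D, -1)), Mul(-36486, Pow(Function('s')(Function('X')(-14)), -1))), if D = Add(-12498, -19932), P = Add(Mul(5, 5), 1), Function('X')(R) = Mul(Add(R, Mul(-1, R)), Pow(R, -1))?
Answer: Rational(-197159117, 32430) ≈ -6079.5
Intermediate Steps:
Function('X')(R) = 0 (Function('X')(R) = Mul(0, Pow(R, -1)) = 0)
P = 26 (P = Add(25, 1) = 26)
D = -32430
Function('s')(j) = Add(6, Mul(-3, j, Add(26, j))) (Function('s')(j) = Add(6, Mul(-3, Mul(j, Add(26, j)))) = Add(6, Mul(-3, j, Add(26, j))))
Add(Mul(-47713, Pow(D, -1)), Mul(-36486, Pow(Function('s')(Function('X')(-14)), -1))) = Add(Mul(-47713, Pow(-32430, -1)), Mul(-36486, Pow(Add(6, Mul(-78, 0), Mul(-3, Pow(0, 2))), -1))) = Add(Mul(-47713, Rational(-1, 32430)), Mul(-36486, Pow(Add(6, 0, Mul(-3, 0)), -1))) = Add(Rational(47713, 32430), Mul(-36486, Pow(Add(6, 0, 0), -1))) = Add(Rational(47713, 32430), Mul(-36486, Pow(6, -1))) = Add(Rational(47713, 32430), Mul(-36486, Rational(1, 6))) = Add(Rational(47713, 32430), -6081) = Rational(-197159117, 32430)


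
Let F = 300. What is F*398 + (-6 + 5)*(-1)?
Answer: 119401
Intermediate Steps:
F*398 + (-6 + 5)*(-1) = 300*398 + (-6 + 5)*(-1) = 119400 - 1*(-1) = 119400 + 1 = 119401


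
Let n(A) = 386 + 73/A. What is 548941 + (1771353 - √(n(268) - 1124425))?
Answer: 2320294 - I*√20183239393/134 ≈ 2.3203e+6 - 1060.2*I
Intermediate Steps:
548941 + (1771353 - √(n(268) - 1124425)) = 548941 + (1771353 - √((386 + 73/268) - 1124425)) = 548941 + (1771353 - √(103521/268 - 1124425)) = 548941 + (1771353 - √(-301242379/268)) = 548941 + (1771353 - I*√20183239393/134) = 2320294 - I*√20183239393/134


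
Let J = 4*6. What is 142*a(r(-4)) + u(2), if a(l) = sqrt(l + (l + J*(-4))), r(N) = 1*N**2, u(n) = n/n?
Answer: 1 + 1136*I ≈ 1.0 + 1136.0*I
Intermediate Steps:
u(n) = 1
J = 24
r(N) = N**2
a(l) = sqrt(-96 + 2*l) (a(l) = sqrt(l + (l + 24*(-4))) = sqrt(l + (l - 96)) = sqrt(l + (-96 + l)) = sqrt(-96 + 2*l))
142*a(r(-4)) + u(2) = 142*sqrt(-96 + 2*(-4)**2) + 1 = 142*sqrt(-96 + 2*16) + 1 = 142*sqrt(-96 + 32) + 1 = 142*sqrt(-64) + 1 = 142*(8*I) + 1 = 1136*I + 1 = 1 + 1136*I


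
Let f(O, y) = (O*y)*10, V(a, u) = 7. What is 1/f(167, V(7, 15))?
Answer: 1/11690 ≈ 8.5543e-5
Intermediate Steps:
f(O, y) = 10*O*y
1/f(167, V(7, 15)) = 1/(10*167*7) = 1/11690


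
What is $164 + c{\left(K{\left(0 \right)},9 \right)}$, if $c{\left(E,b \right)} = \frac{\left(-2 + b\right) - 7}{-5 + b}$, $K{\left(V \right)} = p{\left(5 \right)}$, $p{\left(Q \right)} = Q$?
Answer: $164$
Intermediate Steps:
$K{\left(V \right)} = 5$
$c{\left(E,b \right)} = \frac{-9 + b}{-5 + b}$
$164 + c{\left(K{\left(0 \right)},9 \right)} = 164 + \frac{-9 + 9}{-5 + 9} = 164 + \frac{1}{4} \cdot 0 = 164 + 0 = 164$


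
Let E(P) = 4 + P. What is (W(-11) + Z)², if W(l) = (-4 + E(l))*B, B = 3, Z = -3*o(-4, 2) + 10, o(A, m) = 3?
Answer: 1024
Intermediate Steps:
Z = 1 (Z = -3*3 + 10 = -9 + 10 = 1)
W(l) = 3*l (W(l) = (-4 + (4 + l))*3 = l*3 = 3*l)
(W(-11) + Z)² = (3*(-11) + 1)² = (-33 + 1)² = (-32)² = 1024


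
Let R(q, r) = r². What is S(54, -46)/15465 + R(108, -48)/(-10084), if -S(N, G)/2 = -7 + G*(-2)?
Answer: -1867282/7797453 ≈ -0.23947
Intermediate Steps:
S(N, G) = 14 + 4*G (S(N, G) = -2*(-7 + G*(-2)) = -2*(-7 - 2*G) = 14 + 4*G)
S(54, -46)/15465 + R(108, -48)/(-10084) = (14 + 4*(-46))/15465 + (-48)²/(-10084) = (14 - 184)*(1/15465) + 2304*(-1/10084) = -170*1/15465 - 576/2521 = -34/3093 - 576/2521 = -1867282/7797453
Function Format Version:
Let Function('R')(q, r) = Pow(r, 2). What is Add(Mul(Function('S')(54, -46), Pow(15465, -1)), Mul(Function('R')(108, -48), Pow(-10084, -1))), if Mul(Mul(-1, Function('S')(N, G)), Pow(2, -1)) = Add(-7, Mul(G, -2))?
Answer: Rational(-1867282, 7797453) ≈ -0.23947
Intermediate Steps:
Function('S')(N, G) = Add(14, Mul(4, G)) (Function('S')(N, G) = Mul(-2, Add(-7, Mul(G, -2))) = Mul(-2, Add(-7, Mul(-2, G))) = Add(14, Mul(4, G)))
Add(Mul(Function('S')(54, -46), Pow(15465, -1)), Mul(Function('R')(108, -48), Pow(-10084, -1))) = Add(Mul(Add(14, Mul(4, -46)), Pow(15465, -1)), Mul(Pow(-48, 2), Pow(-10084, -1))) = Add(Mul(Add(14, -184), Rational(1, 15465)), Mul(2304, Rational(-1, 10084))) = Add(Mul(-170, Rational(1, 15465)), Rational(-576, 2521)) = Add(Rational(-34, 3093), Rational(-576, 2521)) = Rational(-1867282, 7797453)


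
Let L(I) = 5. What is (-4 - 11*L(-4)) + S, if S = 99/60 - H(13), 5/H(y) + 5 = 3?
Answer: -1097/20 ≈ -54.850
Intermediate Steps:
H(y) = -5/2 (H(y) = 5/(-5 + 3) = 5/(-2) = 5*(-½) = -5/2)
S = 83/20 (S = 99/60 - 1*(-5/2) = 99*(1/60) + 5/2 = 33/20 + 5/2 = 83/20 ≈ 4.1500)
(-4 - 11*L(-4)) + S = (-4 - 11*5) + 83/20 = (-4 - 55) + 83/20 = -59 + 83/20 = -1097/20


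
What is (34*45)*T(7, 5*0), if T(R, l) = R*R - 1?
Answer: 73440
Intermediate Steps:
T(R, l) = -1 + R² (T(R, l) = R² - 1 = -1 + R²)
(34*45)*T(7, 5*0) = (34*45)*(-1 + 7²) = 1530*(-1 + 49) = 1530*48 = 73440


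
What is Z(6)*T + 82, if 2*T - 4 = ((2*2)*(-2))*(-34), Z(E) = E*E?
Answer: 5050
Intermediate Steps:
Z(E) = E²
T = 138 (T = 2 + (((2*2)*(-2))*(-34))/2 = 2 + ((4*(-2))*(-34))/2 = 2 + (-8*(-34))/2 = 2 + (½)*272 = 2 + 136 = 138)
Z(6)*T + 82 = 6²*138 + 82 = 36*138 + 82 = 4968 + 82 = 5050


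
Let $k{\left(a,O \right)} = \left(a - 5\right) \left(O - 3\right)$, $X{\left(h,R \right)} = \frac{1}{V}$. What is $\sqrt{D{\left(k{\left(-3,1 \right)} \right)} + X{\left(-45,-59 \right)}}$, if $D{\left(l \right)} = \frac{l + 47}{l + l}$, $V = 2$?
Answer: $\frac{\sqrt{158}}{8} \approx 1.5712$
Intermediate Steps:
$X{\left(h,R \right)} = \frac{1}{2}$
$k{\left(a,O \right)} = \left(-5 + a\right) \left(-3 + O\right)$
$D{\left(l \right)} = \frac{47 + l}{2 l}$
$\sqrt{D{\left(k{\left(-3,1 \right)} \right)} + X{\left(-45,-59 \right)}} = \sqrt{\frac{47 + \left(15 - 5 - -9 + 1 \left(-3\right)\right)}{2 \left(15 - 5 - -9 + 1 \left(-3\right)\right)} + \frac{1}{2}} = \sqrt{\frac{47 + \left(15 - 5 + 9 - 3\right)}{2 \left(15 - 5 + 9 - 3\right)} + \frac{1}{2}} = \sqrt{\frac{47 + 16}{2 \cdot 16} + \frac{1}{2}} = \sqrt{\frac{1}{2} \cdot \frac{1}{16} \cdot 63 + \frac{1}{2}} = \sqrt{\frac{63}{32} + \frac{1}{2}} = \sqrt{\frac{79}{32}} = \frac{\sqrt{158}}{8}$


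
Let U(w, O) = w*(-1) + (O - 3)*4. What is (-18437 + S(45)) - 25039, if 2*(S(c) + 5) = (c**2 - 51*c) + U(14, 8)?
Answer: -43613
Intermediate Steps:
U(w, O) = -12 - w + 4*O (U(w, O) = -w + (-3 + O)*4 = -w + (-12 + 4*O) = -12 - w + 4*O)
S(c) = -2 + c**2/2 - 51*c/2 (S(c) = -5 + ((c**2 - 51*c) + (-12 - 1*14 + 4*8))/2 = -5 + ((c**2 - 51*c) + (-12 - 14 + 32))/2 = -5 + ((c**2 - 51*c) + 6)/2 = -5 + (6 + c**2 - 51*c)/2 = -5 + (3 + c**2/2 - 51*c/2) = -2 + c**2/2 - 51*c/2)
(-18437 + S(45)) - 25039 = (-18437 + (-2 + (1/2)*45**2 - 51/2*45)) - 25039 = (-18437 + (-2 + (1/2)*2025 - 2295/2)) - 25039 = (-18437 + (-2 + 2025/2 - 2295/2)) - 25039 = (-18437 - 137) - 25039 = -18574 - 25039 = -43613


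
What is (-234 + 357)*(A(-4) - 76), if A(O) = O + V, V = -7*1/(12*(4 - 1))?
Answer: -118367/12 ≈ -9863.9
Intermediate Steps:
V = -7/36 (V = -7/(12*3) = -7/36 ≈ -0.19444)
A(O) = -7/36 + O (A(O) = O - 7/36 = -7/36 + O)
(-234 + 357)*(A(-4) - 76) = (-234 + 357)*((-7/36 - 4) - 76) = 123*(-151/36 - 76) = 123*(-2887/36) = -118367/12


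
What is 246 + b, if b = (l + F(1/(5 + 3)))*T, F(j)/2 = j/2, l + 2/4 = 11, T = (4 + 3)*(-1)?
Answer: 1373/8 ≈ 171.63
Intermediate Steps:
T = -7 (T = 7*(-1) = -7)
l = 21/2 (l = -1/2 + 11 = 21/2 ≈ 10.500)
F(j) = j (F(j) = 2*(j/2) = j)
b = -595/8 (b = (21/2 + 1/(5 + 3))*(-7) = (21/2 + 1/8)*(-7) = (85/8)*(-7) = -595/8 ≈ -74.375)
246 + b = 246 - 595/8 = 1373/8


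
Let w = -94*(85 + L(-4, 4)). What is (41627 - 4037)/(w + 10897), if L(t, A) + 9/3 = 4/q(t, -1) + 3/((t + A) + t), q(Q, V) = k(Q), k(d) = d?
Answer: 75180/6707 ≈ 11.209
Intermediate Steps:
q(Q, V) = Q
L(t, A) = -3 + 3/(A + 2*t) + 4/t (L(t, A) = -3 + (4/t + 3/((t + A) + t)) = -3 + (4/t + 3/((A + t) + t)) = -3 + (4/t + 3/(A + 2*t)) = -3 + (3/(A + 2*t) + 4/t) = -3 + 3/(A + 2*t) + 4/t)
w = -15087/2 (w = -94*(85 + (-6*(-4)² + 4*4 + 11*(-4) - 3*4*(-4))/((-4)*(4 + 2*(-4)))) = -94*(85 - (-6*16 + 16 - 44 + 48)/(4*(4 - 8))) = -94*(85 - ¼*(-96 + 16 - 44 + 48)/(-4)) = -94*(85 - ¼*(-¼)*(-76)) = -94*(85 - 19/4) = -94*321/4 = -15087/2 ≈ -7543.5)
(41627 - 4037)/(w + 10897) = (41627 - 4037)/(-15087/2 + 10897) = 37590/(6707/2) = 37590*(2/6707) = 75180/6707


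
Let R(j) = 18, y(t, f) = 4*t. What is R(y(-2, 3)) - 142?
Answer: -124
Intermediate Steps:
R(y(-2, 3)) - 142 = 18 - 142 = -124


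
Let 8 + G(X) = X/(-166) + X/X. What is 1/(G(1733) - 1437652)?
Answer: -166/238653127 ≈ -6.9557e-7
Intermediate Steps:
G(X) = -7 - X/166 (G(X) = -8 + (X/(-166) + X/X) = -8 + (X*(-1/166) + 1) = -8 + (-X/166 + 1) = -8 + (1 - X/166) = -7 - X/166)
1/(G(1733) - 1437652) = 1/((-7 - 1/166*1733) - 1437652) = 1/((-7 - 1733/166) - 1437652) = 1/(-2895/166 - 1437652) = 1/(-238653127/166) = -166/238653127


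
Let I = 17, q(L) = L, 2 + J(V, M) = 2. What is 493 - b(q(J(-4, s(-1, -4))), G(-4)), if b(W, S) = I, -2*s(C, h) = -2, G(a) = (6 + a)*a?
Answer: 476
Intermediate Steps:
G(a) = a*(6 + a)
s(C, h) = 1 (s(C, h) = -½*(-2) = 1)
J(V, M) = 0 (J(V, M) = -2 + 2 = 0)
b(W, S) = 17
493 - b(q(J(-4, s(-1, -4))), G(-4)) = 493 - 1*17 = 493 - 17 = 476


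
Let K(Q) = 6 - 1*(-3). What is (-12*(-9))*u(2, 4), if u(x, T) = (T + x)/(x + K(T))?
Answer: 648/11 ≈ 58.909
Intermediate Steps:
K(Q) = 9 (K(Q) = 6 + 3 = 9)
u(x, T) = (T + x)/(9 + x) (u(x, T) = (T + x)/(x + 9) = (T + x)/(9 + x))
(-12*(-9))*u(2, 4) = (-12*(-9))*((4 + 2)/(9 + 2)) = 108*(6/11) = 648/11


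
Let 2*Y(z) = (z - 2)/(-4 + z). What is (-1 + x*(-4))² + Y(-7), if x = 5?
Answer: 9711/22 ≈ 441.41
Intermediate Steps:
Y(z) = (-2 + z)/(2*(-4 + z)) (Y(z) = ((z - 2)/(-4 + z))/2 = ((-2 + z)/(-4 + z))/2 = (-2 + z)/(2*(-4 + z)))
(-1 + x*(-4))² + Y(-7) = (-1 + 5*(-4))² + (-2 - 7)/(2*(-4 - 7)) = (-1 - 20)² + (½)*(-9)/(-11) = (-21)² + (½)*(-1/11)*(-9) = 441 + 9/22 = 9711/22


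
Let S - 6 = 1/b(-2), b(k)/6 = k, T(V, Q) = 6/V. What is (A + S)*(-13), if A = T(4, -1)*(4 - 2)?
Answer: -1391/12 ≈ -115.92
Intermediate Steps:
b(k) = 6*k
A = 3 (A = (6/4)*(4 - 2) = (6*(¼))*2 = (3/2)*2 = 3)
S = 71/12 (S = 6 + 1/(6*(-2)) = 6 + 1/(-12) = 6 - 1/12 = 71/12 ≈ 5.9167)
(A + S)*(-13) = (3 + 71/12)*(-13) = (107/12)*(-13) = -1391/12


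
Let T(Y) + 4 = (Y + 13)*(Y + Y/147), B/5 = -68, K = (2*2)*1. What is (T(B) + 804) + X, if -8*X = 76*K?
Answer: 5522218/49 ≈ 1.1270e+5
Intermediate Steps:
K = 4 (K = 4*1 = 4)
B = -340 (B = 5*(-68) = -340)
X = -38 (X = -19*4/2 = -⅛*304 = -38)
T(Y) = -4 + 148*Y*(13 + Y)/147 (T(Y) = -4 + (Y + 13)*(Y + Y/147) = -4 + (13 + Y)*(Y + Y*(1/147)) = -4 + (13 + Y)*(Y + Y/147) = -4 + (13 + Y)*(148*Y/147) = -4 + 148*Y*(13 + Y)/147)
(T(B) + 804) + X = ((-4 + (148/147)*(-340)² + (1924/147)*(-340)) + 804) - 38 = ((-4 + (148/147)*115600 - 654160/147) + 804) - 38 = ((-4 + 17108800/147 - 654160/147) + 804) - 38 = (5484684/49 + 804) - 38 = 5524080/49 - 38 = 5522218/49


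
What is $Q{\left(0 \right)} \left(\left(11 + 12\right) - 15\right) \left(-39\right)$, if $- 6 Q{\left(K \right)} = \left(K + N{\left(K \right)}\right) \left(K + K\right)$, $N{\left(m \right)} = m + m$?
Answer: $0$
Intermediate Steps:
$N{\left(m \right)} = 2 m$
$Q{\left(K \right)} = - K^{2}$ ($Q{\left(K \right)} = - \frac{\left(K + 2 K\right) \left(K + K\right)}{6} = - \frac{3 K 2 K}{6} = - \frac{6 K^{2}}{6} = - K^{2}$)
$Q{\left(0 \right)} \left(\left(11 + 12\right) - 15\right) \left(-39\right) = - 0^{2} \left(\left(11 + 12\right) - 15\right) \left(-39\right) = \left(-1\right) 0 \left(23 - 15\right) \left(-39\right) = 0 \cdot 8 \left(-39\right) = 0 \left(-39\right) = 0$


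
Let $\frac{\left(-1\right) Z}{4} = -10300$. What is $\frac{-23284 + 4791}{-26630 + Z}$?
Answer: $- \frac{18493}{14570} \approx -1.2693$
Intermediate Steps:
$Z = 41200$ ($Z = \left(-4\right) \left(-10300\right) = 41200$)
$\frac{-23284 + 4791}{-26630 + Z} = \frac{-23284 + 4791}{-26630 + 41200} = - \frac{18493}{14570}$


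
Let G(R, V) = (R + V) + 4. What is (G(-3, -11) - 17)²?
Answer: 729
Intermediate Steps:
G(R, V) = 4 + R + V
(G(-3, -11) - 17)² = ((4 - 3 - 11) - 17)² = (-10 - 17)² = (-27)² = 729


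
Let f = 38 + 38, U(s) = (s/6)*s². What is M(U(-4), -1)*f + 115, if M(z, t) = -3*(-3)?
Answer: 799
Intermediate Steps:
U(s) = s³/6 (U(s) = (s*(⅙))*s² = (s/6)*s² = s³/6)
M(z, t) = 9
f = 76
M(U(-4), -1)*f + 115 = 9*76 + 115 = 684 + 115 = 799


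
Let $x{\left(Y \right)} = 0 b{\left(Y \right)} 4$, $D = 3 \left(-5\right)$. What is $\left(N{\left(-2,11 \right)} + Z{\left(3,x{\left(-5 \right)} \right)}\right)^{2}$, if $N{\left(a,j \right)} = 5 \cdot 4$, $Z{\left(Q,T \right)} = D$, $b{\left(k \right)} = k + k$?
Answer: $25$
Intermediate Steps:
$b{\left(k \right)} = 2 k$
$D = -15$
$x{\left(Y \right)} = 0$ ($x{\left(Y \right)} = 0 \cdot 2 Y 4 = 0 \cdot 4 = 0$)
$Z{\left(Q,T \right)} = -15$
$N{\left(a,j \right)} = 20$
$\left(N{\left(-2,11 \right)} + Z{\left(3,x{\left(-5 \right)} \right)}\right)^{2} = \left(20 - 15\right)^{2} = 5^{2} = 25$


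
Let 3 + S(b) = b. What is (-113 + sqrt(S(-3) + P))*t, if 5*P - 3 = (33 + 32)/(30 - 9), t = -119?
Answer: 13447 - 17*I*sqrt(52710)/15 ≈ 13447.0 - 260.2*I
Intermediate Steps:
S(b) = -3 + b
P = 128/105 (P = 3/5 + ((33 + 32)/(30 - 9))/5 = 3/5 + (65/21)/5 = 3/5 + (65*(1/21))/5 = 3/5 + (1/5)*(65/21) = 3/5 + 13/21 = 128/105 ≈ 1.2190)
(-113 + sqrt(S(-3) + P))*t = (-113 + sqrt((-3 - 3) + 128/105))*(-119) = (-113 + sqrt(-6 + 128/105))*(-119) = (-113 + sqrt(-502/105))*(-119) = (-113 + I*sqrt(52710)/105)*(-119) = 13447 - 17*I*sqrt(52710)/15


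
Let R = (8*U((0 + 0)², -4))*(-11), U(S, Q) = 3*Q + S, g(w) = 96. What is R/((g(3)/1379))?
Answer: 15169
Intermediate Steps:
U(S, Q) = S + 3*Q
R = 1056 (R = (8*((0 + 0)² + 3*(-4)))*(-11) = (8*(0² - 12))*(-11) = (8*(0 - 12))*(-11) = (8*(-12))*(-11) = -96*(-11) = 1056)
R/((g(3)/1379)) = 1056/((96/1379)) = 1056/((96*(1/1379))) = 1056/(96/1379) = 1056*(1379/96) = 15169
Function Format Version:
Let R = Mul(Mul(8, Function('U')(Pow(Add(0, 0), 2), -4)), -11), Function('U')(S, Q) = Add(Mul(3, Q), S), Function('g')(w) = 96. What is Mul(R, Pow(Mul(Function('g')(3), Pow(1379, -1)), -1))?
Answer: 15169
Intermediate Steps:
Function('U')(S, Q) = Add(S, Mul(3, Q))
R = 1056 (R = Mul(Mul(8, Add(Pow(Add(0, 0), 2), Mul(3, -4))), -11) = Mul(Mul(8, Add(Pow(0, 2), -12)), -11) = Mul(Mul(8, Add(0, -12)), -11) = Mul(Mul(8, -12), -11) = Mul(-96, -11) = 1056)
Mul(R, Pow(Mul(Function('g')(3), Pow(1379, -1)), -1)) = Mul(1056, Pow(Mul(96, Pow(1379, -1)), -1)) = Mul(1056, Pow(Mul(96, Rational(1, 1379)), -1)) = Mul(1056, Pow(Rational(96, 1379), -1)) = Mul(1056, Rational(1379, 96)) = 15169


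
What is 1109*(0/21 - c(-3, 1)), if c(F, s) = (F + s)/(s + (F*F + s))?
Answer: 2218/11 ≈ 201.64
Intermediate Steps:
c(F, s) = (F + s)/(F² + 2*s) (c(F, s) = (F + s)/(s + (F² + s)) = (F + s)/(s + (s + F²)) = (F + s)/(F² + 2*s))
1109*(0/21 - c(-3, 1)) = 1109*(0/21 - (-3 + 1)/((-3)² + 2*1)) = 1109*(0*(1/21) - (-2)/(9 + 2)) = 1109*(0 - (-2)/11) = 1109*(0 - 1*(-2/11)) = 1109*(0 + 2/11) = 1109*(2/11) = 2218/11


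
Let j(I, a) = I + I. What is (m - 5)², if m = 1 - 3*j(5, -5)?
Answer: 1156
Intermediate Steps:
j(I, a) = 2*I
m = -29 (m = 1 - 6*5 = 1 - 3*10 = 1 - 30 = -29)
(m - 5)² = (-29 - 5)² = (-34)² = 1156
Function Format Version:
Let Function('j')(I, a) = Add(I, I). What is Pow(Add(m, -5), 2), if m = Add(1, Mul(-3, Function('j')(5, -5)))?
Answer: 1156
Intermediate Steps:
Function('j')(I, a) = Mul(2, I)
m = -29 (m = Add(1, Mul(-3, Mul(2, 5))) = Add(1, Mul(-3, 10)) = Add(1, -30) = -29)
Pow(Add(m, -5), 2) = Pow(Add(-29, -5), 2) = Pow(-34, 2) = 1156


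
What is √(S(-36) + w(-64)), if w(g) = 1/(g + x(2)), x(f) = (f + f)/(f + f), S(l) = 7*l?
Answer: I*√111139/21 ≈ 15.875*I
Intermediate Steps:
x(f) = 1 (x(f) = (2*f)/((2*f)) = (2*f)*(1/(2*f)) = 1)
w(g) = 1/(1 + g) (w(g) = 1/(g + 1) = 1/(1 + g))
√(S(-36) + w(-64)) = √(7*(-36) + 1/(1 - 64)) = √(-252 + 1/(-63)) = √(-252 - 1/63) = √(-15877/63) = I*√111139/21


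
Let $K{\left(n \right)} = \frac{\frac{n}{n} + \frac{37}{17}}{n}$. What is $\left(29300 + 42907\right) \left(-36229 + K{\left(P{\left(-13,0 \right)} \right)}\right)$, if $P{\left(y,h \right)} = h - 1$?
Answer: $- \frac{44475685029}{17} \approx -2.6162 \cdot 10^{9}$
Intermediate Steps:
$P{\left(y,h \right)} = -1 + h$ ($P{\left(y,h \right)} = h - 1 = -1 + h$)
$K{\left(n \right)} = \frac{54}{17 n}$ ($K{\left(n \right)} = \frac{1 + 37 \cdot \frac{1}{17}}{n} = \frac{1 + \frac{37}{17}}{n} = \frac{54}{17 n}$)
$\left(29300 + 42907\right) \left(-36229 + K{\left(P{\left(-13,0 \right)} \right)}\right) = \left(29300 + 42907\right) \left(-36229 + \frac{54}{17 \left(-1 + 0\right)}\right) = 72207 \left(-36229 + \frac{54}{17 \left(-1\right)}\right) = 72207 \left(-36229 + \frac{54}{17} \left(-1\right)\right) = 72207 \left(-36229 - \frac{54}{17}\right) = 72207 \left(- \frac{615947}{17}\right) = - \frac{44475685029}{17}$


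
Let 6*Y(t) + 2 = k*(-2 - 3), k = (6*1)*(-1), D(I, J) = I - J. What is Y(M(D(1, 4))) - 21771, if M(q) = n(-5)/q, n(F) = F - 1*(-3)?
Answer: -65299/3 ≈ -21766.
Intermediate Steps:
n(F) = 3 + F (n(F) = F + 3 = 3 + F)
k = -6 (k = 6*(-1) = -6)
M(q) = -2/q (M(q) = (3 - 5)/q = -2/q)
Y(t) = 14/3 (Y(t) = -1/3 + (-6*(-2 - 3))/6 = -1/3 + (-6*(-5))/6 = -1/3 + (1/6)*30 = -1/3 + 5 = 14/3)
Y(M(D(1, 4))) - 21771 = 14/3 - 21771 = -65299/3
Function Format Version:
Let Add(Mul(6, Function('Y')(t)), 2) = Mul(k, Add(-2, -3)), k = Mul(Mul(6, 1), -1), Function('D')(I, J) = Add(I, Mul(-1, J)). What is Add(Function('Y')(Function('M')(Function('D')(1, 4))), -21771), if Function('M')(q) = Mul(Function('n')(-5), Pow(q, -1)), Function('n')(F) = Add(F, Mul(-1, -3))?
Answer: Rational(-65299, 3) ≈ -21766.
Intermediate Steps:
Function('n')(F) = Add(3, F) (Function('n')(F) = Add(F, 3) = Add(3, F))
k = -6 (k = Mul(6, -1) = -6)
Function('M')(q) = Mul(-2, Pow(q, -1)) (Function('M')(q) = Mul(Add(3, -5), Pow(q, -1)) = Mul(-2, Pow(q, -1)))
Function('Y')(t) = Rational(14, 3) (Function('Y')(t) = Add(Rational(-1, 3), Mul(Rational(1, 6), Mul(-6, Add(-2, -3)))) = Add(Rational(-1, 3), Mul(Rational(1, 6), Mul(-6, -5))) = Add(Rational(-1, 3), Mul(Rational(1, 6), 30)) = Add(Rational(-1, 3), 5) = Rational(14, 3))
Add(Function('Y')(Function('M')(Function('D')(1, 4))), -21771) = Add(Rational(14, 3), -21771) = Rational(-65299, 3)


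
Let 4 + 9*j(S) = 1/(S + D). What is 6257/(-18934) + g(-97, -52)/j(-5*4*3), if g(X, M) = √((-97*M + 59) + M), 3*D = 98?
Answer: -6257/18934 - 738*√5051/331 ≈ -158.79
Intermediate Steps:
D = 98/3 (D = (⅓)*98 = 98/3 ≈ 32.667)
g(X, M) = √(59 - 96*M) (g(X, M) = √((59 - 97*M) + M) = √(59 - 96*M))
j(S) = -4/9 + 1/(9*(98/3 + S)) (j(S) = -4/9 + 1/(9*(S + 98/3)) = -4/9 + 1/(9*(98/3 + S)))
6257/(-18934) + g(-97, -52)/j(-5*4*3) = 6257/(-18934) + √(59 - 96*(-52))/(((-389 - 12*(-5*4)*3)/(9*(98 + 3*(-5*4*3))))) = 6257*(-1/18934) + √(59 + 4992)/(((-389 - (-240)*3)/(9*(98 + 3*(-20*3))))) = -6257/18934 + √5051/(((-389 - 12*(-60))/(9*(98 + 3*(-60))))) = -6257/18934 + √5051/(((-389 + 720)/(9*(98 - 180)))) = -6257/18934 + √5051/(((⅑)*331/(-82))) = -6257/18934 + √5051/(((⅑)*(-1/82)*331)) = -6257/18934 + √5051/(-331/738) = -6257/18934 + √5051*(-738/331) = -6257/18934 - 738*√5051/331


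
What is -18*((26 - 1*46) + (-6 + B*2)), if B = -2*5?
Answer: 828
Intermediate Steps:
B = -10
-18*((26 - 1*46) + (-6 + B*2)) = -18*((26 - 1*46) + (-6 - 10*2)) = -18*((26 - 46) + (-6 - 20)) = -18*(-20 - 26) = -18*(-46) = 828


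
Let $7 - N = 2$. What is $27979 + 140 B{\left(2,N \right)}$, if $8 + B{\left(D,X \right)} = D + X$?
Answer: $27839$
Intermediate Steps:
$N = 5$ ($N = 7 - 2 = 5$)
$B{\left(D,X \right)} = -8 + D + X$ ($B{\left(D,X \right)} = -8 + \left(D + X\right) = -8 + D + X$)
$27979 + 140 B{\left(2,N \right)} = 27979 + 140 \left(-8 + 2 + 5\right) = 27979 + 140 \left(-1\right) = 27979 - 140 = 27839$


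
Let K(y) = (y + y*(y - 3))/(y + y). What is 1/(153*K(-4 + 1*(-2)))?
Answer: -1/612 ≈ -0.0016340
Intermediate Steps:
K(y) = (y + y*(-3 + y))/(2*y) (K(y) = (y + y*(-3 + y))/((2*y)) = (y + y*(-3 + y))*(1/(2*y)) = (y + y*(-3 + y))/(2*y))
1/(153*K(-4 + 1*(-2))) = 1/(153*(-1 + (-4 + 1*(-2))/2)) = 1/(153*(-1 + (-4 - 2)/2)) = 1/(153*(-1 + (1/2)*(-6))) = 1/(153*(-1 - 3)) = 1/(153*(-4)) = 1/(-612) = -1/612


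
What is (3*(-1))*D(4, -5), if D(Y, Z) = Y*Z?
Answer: 60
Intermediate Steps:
(3*(-1))*D(4, -5) = (3*(-1))*(4*(-5)) = -3*(-20) = 60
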